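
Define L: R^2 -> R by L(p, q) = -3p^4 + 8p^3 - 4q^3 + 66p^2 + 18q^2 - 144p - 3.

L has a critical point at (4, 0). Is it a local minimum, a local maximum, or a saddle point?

The mixed partial ∂²L/∂p∂q is 0, so the Hessian at any point is diag(L_pp, L_qq) = diag(12(-3p^2 + 4p + 11), 12(-2q + 3)).
At (4, 0): H = diag(-252, 36).
The eigenvalues have opposite signs, so H is indefinite: a saddle point.

saddle point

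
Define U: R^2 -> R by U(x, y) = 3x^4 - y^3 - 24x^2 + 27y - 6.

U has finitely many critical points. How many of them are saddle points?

3

U separates as a function of x plus a function of y, so ∇U=0 decouples.
∂U/∂x = 12x(x - 2)(x + 2) = 0 at x ∈ {-2, 0, 2}; ∂U/∂y = -3(y - 3)(y + 3) = 0 at y ∈ {-3, 3}.
The Hessian is diagonal: diag(U_xx, U_yy). Second derivatives: U_xx(-2)=96, U_xx(0)=-48, U_xx(2)=96; U_yy(-3)=18, U_yy(3)=-18.
Saddle points occur where the two diagonal entries have opposite signs: (-2, 3), (0, -3), (2, 3). Count: 3.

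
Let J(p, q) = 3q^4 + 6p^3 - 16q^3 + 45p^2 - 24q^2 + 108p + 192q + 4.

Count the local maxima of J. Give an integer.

1

J separates as a function of p plus a function of q, so ∇J=0 decouples.
∂J/∂p = 18(p + 2)(p + 3) = 0 at p ∈ {-3, -2}; ∂J/∂q = 12(q - 4)(q - 2)(q + 2) = 0 at q ∈ {-2, 2, 4}.
The Hessian is diagonal: diag(J_pp, J_qq). Second derivatives: J_pp(-3)=-18, J_pp(-2)=18; J_qq(-2)=288, J_qq(2)=-96, J_qq(4)=144.
Local maxima occur where both diagonal entries negative: (-3, 2). Count: 1.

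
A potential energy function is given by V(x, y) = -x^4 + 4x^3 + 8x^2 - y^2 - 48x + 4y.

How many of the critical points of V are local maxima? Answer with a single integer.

2

V separates as a function of x plus a function of y, so ∇V=0 decouples.
∂V/∂x = -4(x - 3)(x - 2)(x + 2) = 0 at x ∈ {-2, 2, 3}; ∂V/∂y = -2(y - 2) = 0 at y ∈ {2}.
The Hessian is diagonal: diag(V_xx, V_yy). Second derivatives: V_xx(-2)=-80, V_xx(2)=16, V_xx(3)=-20; V_yy(2)=-2.
Local maxima occur where both diagonal entries negative: (-2, 2), (3, 2). Count: 2.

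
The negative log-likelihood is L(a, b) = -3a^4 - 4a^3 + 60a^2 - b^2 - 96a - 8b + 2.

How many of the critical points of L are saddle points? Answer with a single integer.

L separates as a function of a plus a function of b, so ∇L=0 decouples.
∂L/∂a = -12(a - 2)(a - 1)(a + 4) = 0 at a ∈ {-4, 1, 2}; ∂L/∂b = -2(b + 4) = 0 at b ∈ {-4}.
The Hessian is diagonal: diag(L_aa, L_bb). Second derivatives: L_aa(-4)=-360, L_aa(1)=60, L_aa(2)=-72; L_bb(-4)=-2.
Saddle points occur where the two diagonal entries have opposite signs: (1, -4). Count: 1.

1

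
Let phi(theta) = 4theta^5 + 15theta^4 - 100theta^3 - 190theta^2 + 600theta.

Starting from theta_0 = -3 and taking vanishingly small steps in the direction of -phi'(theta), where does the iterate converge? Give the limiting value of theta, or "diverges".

-2

phi'(theta) = 20(theta - 3)(theta - 1)(theta + 2)(theta + 5), so phi'(-3) = -960.
Gradient descent moves in the -phi' direction, i.e. theta is increasing.
The nearest critical point in that direction is theta = -2, where phi'' = 900 > 0 (a local minimum). The iterate converges there.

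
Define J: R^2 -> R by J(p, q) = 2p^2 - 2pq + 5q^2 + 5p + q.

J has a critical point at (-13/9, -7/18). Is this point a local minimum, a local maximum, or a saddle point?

The Hessian of J is constant: H = [[4, -2], [-2, 10]].
det(H) = 4·10 − (-2)² = 36.
det(H) > 0 and tr(H) = 14 > 0, so H is positive definite and the point is a local minimum.

local minimum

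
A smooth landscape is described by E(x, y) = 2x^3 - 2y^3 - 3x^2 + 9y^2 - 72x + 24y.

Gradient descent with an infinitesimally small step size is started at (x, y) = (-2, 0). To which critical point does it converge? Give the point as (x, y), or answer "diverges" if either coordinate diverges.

(4, -1)

E is separable, so gradient descent decouples: x follows -∂E/∂x, y follows -∂E/∂y.
∂E/∂x = 6(x - 4)(x + 3); at x=-2 this is -36, so x increases.
∂E/∂y = -6(y - 4)(y + 1); at y=0 this is 24, so y decreases.
x converges to its nearest critical value 4 (a local min of the x-part); y converges to -1. The iterate converges to (4, -1).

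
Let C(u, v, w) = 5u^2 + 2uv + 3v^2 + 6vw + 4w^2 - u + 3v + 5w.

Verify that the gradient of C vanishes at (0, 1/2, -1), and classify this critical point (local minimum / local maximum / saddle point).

local minimum

∇C = (10u + 2v - 1, 2u + 6v + 6w + 3, 6v + 8w + 5); substituting (0, 1/2, -1) gives ∇C = (0, 0, 0), so (0, 1/2, -1) is indeed a critical point.
The Hessian is constant: H = [[10, 2, 0], [2, 6, 6], [0, 6, 8]].
Leading principal minors: Δ₁ = 10, Δ₂ = 56, Δ₃ = 88.
All leading minors are positive, so H is positive definite: a local minimum.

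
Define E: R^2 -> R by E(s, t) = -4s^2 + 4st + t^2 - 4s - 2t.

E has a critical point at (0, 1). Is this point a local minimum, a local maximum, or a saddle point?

The Hessian of E is constant: H = [[-8, 4], [4, 2]].
det(H) = (-8)·2 − 4² = -32.
Since det(H) < 0, H is indefinite and the critical point is a saddle point.

saddle point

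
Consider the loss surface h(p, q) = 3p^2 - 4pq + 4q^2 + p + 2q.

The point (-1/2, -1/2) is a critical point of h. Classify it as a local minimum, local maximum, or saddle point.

local minimum

The Hessian of h is constant: H = [[6, -4], [-4, 8]].
det(H) = 6·8 − (-4)² = 32.
det(H) > 0 and tr(H) = 14 > 0, so H is positive definite and the point is a local minimum.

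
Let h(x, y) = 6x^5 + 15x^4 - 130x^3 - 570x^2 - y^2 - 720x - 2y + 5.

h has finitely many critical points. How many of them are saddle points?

h separates as a function of x plus a function of y, so ∇h=0 decouples.
∂h/∂x = 30(x - 4)(x + 1)(x + 2)(x + 3) = 0 at x ∈ {-3, -2, -1, 4}; ∂h/∂y = -2(y + 1) = 0 at y ∈ {-1}.
The Hessian is diagonal: diag(h_xx, h_yy). Second derivatives: h_xx(-3)=-420, h_xx(-2)=180, h_xx(-1)=-300, h_xx(4)=6300; h_yy(-1)=-2.
Saddle points occur where the two diagonal entries have opposite signs: (-2, -1), (4, -1). Count: 2.

2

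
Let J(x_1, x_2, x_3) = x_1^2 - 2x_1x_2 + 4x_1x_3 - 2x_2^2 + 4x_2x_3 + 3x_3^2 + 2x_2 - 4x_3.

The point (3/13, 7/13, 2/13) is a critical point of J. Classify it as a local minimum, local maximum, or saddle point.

The Hessian is constant: H = [[2, -2, 4], [-2, -4, 4], [4, 4, 6]].
Leading principal minors: Δ₁ = 2, Δ₂ = -12, Δ₃ = -104.
The minors fit neither the all-positive nor the alternating-sign pattern, so H is indefinite: a saddle point.

saddle point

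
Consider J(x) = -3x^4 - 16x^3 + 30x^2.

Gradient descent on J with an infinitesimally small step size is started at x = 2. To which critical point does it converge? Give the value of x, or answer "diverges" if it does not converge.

diverges

J'(x) = -12x(x - 1)(x + 5), so J'(2) = -168.
Gradient descent moves in the -J' direction, i.e. x is increasing.
There is no critical point above x=2, and J' keeps the same sign, so the iterate runs off to +∞.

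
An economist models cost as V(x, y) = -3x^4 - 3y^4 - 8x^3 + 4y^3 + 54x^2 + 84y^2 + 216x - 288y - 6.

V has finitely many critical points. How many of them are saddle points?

V separates as a function of x plus a function of y, so ∇V=0 decouples.
∂V/∂x = -12(x - 3)(x + 2)(x + 3) = 0 at x ∈ {-3, -2, 3}; ∂V/∂y = -12(y - 3)(y - 2)(y + 4) = 0 at y ∈ {-4, 2, 3}.
The Hessian is diagonal: diag(V_xx, V_yy). Second derivatives: V_xx(-3)=-72, V_xx(-2)=60, V_xx(3)=-360; V_yy(-4)=-504, V_yy(2)=72, V_yy(3)=-84.
Saddle points occur where the two diagonal entries have opposite signs: (-3, 2), (-2, -4), (-2, 3), (3, 2). Count: 4.

4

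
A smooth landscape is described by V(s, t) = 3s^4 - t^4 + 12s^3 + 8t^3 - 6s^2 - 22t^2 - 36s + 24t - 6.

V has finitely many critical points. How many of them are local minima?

V separates as a function of s plus a function of t, so ∇V=0 decouples.
∂V/∂s = 12(s - 1)(s + 1)(s + 3) = 0 at s ∈ {-3, -1, 1}; ∂V/∂t = -4(t - 3)(t - 2)(t - 1) = 0 at t ∈ {1, 2, 3}.
The Hessian is diagonal: diag(V_ss, V_tt). Second derivatives: V_ss(-3)=96, V_ss(-1)=-48, V_ss(1)=96; V_tt(1)=-8, V_tt(2)=4, V_tt(3)=-8.
Local minima occur where both diagonal entries positive: (-3, 2), (1, 2). Count: 2.

2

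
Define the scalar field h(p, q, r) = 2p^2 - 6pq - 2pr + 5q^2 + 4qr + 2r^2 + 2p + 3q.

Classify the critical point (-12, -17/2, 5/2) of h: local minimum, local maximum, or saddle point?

local minimum

The Hessian is constant: H = [[4, -6, -2], [-6, 10, 4], [-2, 4, 4]].
Leading principal minors: Δ₁ = 4, Δ₂ = 4, Δ₃ = 8.
All leading minors are positive, so H is positive definite: a local minimum.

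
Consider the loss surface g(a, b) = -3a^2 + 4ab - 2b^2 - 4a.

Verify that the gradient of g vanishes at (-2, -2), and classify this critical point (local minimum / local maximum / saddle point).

local maximum

∇g = (-6a + 4b - 4, 4a - 4b); substituting (-2, -2) gives ∇g = (0, 0), so (-2, -2) is indeed a critical point.
The Hessian of g is constant: H = [[-6, 4], [4, -4]].
det(H) = (-6)·(-4) − 4² = 8.
det(H) > 0 and tr(H) = -10 < 0, so H is negative definite and the point is a local maximum.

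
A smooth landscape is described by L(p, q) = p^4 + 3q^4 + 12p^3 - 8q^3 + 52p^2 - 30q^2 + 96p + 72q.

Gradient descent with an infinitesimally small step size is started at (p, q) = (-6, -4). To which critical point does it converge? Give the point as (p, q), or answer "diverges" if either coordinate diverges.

(-4, -2)

L is separable, so gradient descent decouples: p follows -∂L/∂p, q follows -∂L/∂q.
∂L/∂p = 4(p + 2)(p + 3)(p + 4); at p=-6 this is -96, so p increases.
∂L/∂q = 12(q - 3)(q - 1)(q + 2); at q=-4 this is -840, so q increases.
p converges to its nearest critical value -4 (a local min of the p-part); q converges to -2. The iterate converges to (-4, -2).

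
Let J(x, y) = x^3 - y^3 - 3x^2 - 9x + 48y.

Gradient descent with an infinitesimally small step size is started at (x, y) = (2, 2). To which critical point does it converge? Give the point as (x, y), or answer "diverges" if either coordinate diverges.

J is separable, so gradient descent decouples: x follows -∂J/∂x, y follows -∂J/∂y.
∂J/∂x = 3(x - 3)(x + 1); at x=2 this is -9, so x increases.
∂J/∂y = -3(y - 4)(y + 4); at y=2 this is 36, so y decreases.
x converges to its nearest critical value 3 (a local min of the x-part); y converges to -4. The iterate converges to (3, -4).

(3, -4)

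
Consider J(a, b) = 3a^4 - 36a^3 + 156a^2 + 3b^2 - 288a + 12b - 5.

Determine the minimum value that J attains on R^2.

J(a,b) separates as P(a) + Q(b) − 5, so its minimum is min P + min Q − 5.
P'(a) = 12(a - 4)(a - 3)(a - 2) vanishes at a ∈ {2, 3, 4}; Q'(b) = 6b + 12 vanishes at b ∈ {-2}.
Local minima of P (where P''>0): P(2)=-192, P(4)=-192. Local minima of Q: Q(-2)=-12.
So the global minimum of J is P(2) + Q(-2) − 5 = -192 − 12 − 5 = -209, attained at (2, -2).

-209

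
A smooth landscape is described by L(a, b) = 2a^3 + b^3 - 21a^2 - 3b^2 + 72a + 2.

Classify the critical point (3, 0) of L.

The mixed partial ∂²L/∂a∂b is 0, so the Hessian at any point is diag(L_aa, L_bb) = diag(6(2a - 7), 6(b - 1)).
At (3, 0): H = diag(-6, -6).
Both eigenvalues are negative, so H is negative definite: a local maximum.

local maximum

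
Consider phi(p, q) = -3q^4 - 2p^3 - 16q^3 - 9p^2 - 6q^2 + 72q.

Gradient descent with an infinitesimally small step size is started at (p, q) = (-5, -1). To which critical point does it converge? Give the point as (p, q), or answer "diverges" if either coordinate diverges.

phi is separable, so gradient descent decouples: p follows -∂phi/∂p, q follows -∂phi/∂q.
∂phi/∂p = -6p(p + 3); at p=-5 this is -60, so p increases.
∂phi/∂q = -12(q - 1)(q + 2)(q + 3); at q=-1 this is 48, so q decreases.
p converges to its nearest critical value -3 (a local min of the p-part); q converges to -2. The iterate converges to (-3, -2).

(-3, -2)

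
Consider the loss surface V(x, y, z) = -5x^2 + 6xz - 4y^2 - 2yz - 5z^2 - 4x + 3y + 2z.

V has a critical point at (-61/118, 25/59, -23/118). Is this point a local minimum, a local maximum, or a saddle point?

local maximum

The Hessian is constant: H = [[-10, 0, 6], [0, -8, -2], [6, -2, -10]].
Leading principal minors: Δ₁ = -10, Δ₂ = 80, Δ₃ = -472.
The minors alternate sign starting negative (−, +, −), so H is negative definite: a local maximum.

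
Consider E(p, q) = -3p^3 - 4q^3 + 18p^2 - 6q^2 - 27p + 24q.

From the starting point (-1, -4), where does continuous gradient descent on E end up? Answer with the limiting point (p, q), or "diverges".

(1, -2)

E is separable, so gradient descent decouples: p follows -∂E/∂p, q follows -∂E/∂q.
∂E/∂p = -9(p - 3)(p - 1); at p=-1 this is -72, so p increases.
∂E/∂q = -12(q - 1)(q + 2); at q=-4 this is -120, so q increases.
p converges to its nearest critical value 1 (a local min of the p-part); q converges to -2. The iterate converges to (1, -2).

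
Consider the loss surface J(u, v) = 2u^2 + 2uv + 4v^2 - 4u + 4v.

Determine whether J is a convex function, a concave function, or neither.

J is quadratic, so its Hessian is the constant matrix H = [[4, 2], [2, 8]].
det(H) = 28, tr(H) = 12.
det(H) > 0 and tr(H) > 0, so H is positive definite everywhere: convex.

convex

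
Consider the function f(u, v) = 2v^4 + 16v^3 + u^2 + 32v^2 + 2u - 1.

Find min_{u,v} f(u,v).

f(u,v) separates as P(u) + Q(v) − 1, so its minimum is min P + min Q − 1.
P'(u) = 2u + 2 vanishes at u ∈ {-1}; Q'(v) = 8v(v + 2)(v + 4) vanishes at v ∈ {-4, -2, 0}.
Local minima of P (where P''>0): P(-1)=-1. Local minima of Q: Q(-4)=0, Q(0)=0.
So the global minimum of f is P(-1) + Q(-4) − 1 = -1 + 0 − 1 = -2, attained at (-1, -4).

-2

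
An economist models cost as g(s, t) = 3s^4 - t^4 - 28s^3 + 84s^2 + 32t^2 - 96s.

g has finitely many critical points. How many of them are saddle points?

5

g separates as a function of s plus a function of t, so ∇g=0 decouples.
∂g/∂s = 12(s - 4)(s - 2)(s - 1) = 0 at s ∈ {1, 2, 4}; ∂g/∂t = -4t(t - 4)(t + 4) = 0 at t ∈ {-4, 0, 4}.
The Hessian is diagonal: diag(g_ss, g_tt). Second derivatives: g_ss(1)=36, g_ss(2)=-24, g_ss(4)=72; g_tt(-4)=-128, g_tt(0)=64, g_tt(4)=-128.
Saddle points occur where the two diagonal entries have opposite signs: (1, -4), (1, 4), (2, 0), (4, -4), (4, 4). Count: 5.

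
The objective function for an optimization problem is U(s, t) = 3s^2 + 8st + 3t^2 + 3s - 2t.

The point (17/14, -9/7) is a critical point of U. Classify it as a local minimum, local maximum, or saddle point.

The Hessian of U is constant: H = [[6, 8], [8, 6]].
det(H) = 6·6 − 8² = -28.
Since det(H) < 0, H is indefinite and the critical point is a saddle point.

saddle point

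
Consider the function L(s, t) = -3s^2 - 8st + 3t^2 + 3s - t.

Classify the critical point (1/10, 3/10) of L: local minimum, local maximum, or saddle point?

The Hessian of L is constant: H = [[-6, -8], [-8, 6]].
det(H) = (-6)·6 − (-8)² = -100.
Since det(H) < 0, H is indefinite and the critical point is a saddle point.

saddle point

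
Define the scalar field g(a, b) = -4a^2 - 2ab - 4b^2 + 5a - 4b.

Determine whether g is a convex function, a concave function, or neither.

concave

g is quadratic, so its Hessian is the constant matrix H = [[-8, -2], [-2, -8]].
det(H) = 60, tr(H) = -16.
det(H) > 0 and tr(H) < 0, so H is negative definite everywhere: concave.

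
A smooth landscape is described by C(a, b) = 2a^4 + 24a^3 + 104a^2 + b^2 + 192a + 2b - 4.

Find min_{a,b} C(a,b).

-133

C(a,b) separates as P(a) + Q(b) − 4, so its minimum is min P + min Q − 4.
P'(a) = 8(a + 2)(a + 3)(a + 4) vanishes at a ∈ {-4, -3, -2}; Q'(b) = 2b + 2 vanishes at b ∈ {-1}.
Local minima of P (where P''>0): P(-4)=-128, P(-2)=-128. Local minima of Q: Q(-1)=-1.
So the global minimum of C is P(-4) + Q(-1) − 4 = -128 − 1 − 4 = -133, attained at (-4, -1).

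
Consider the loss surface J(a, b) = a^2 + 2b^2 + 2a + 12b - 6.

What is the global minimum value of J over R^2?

J(a,b) separates as P(a) + Q(b) − 6, so its minimum is min P + min Q − 6.
P'(a) = 2a + 2 vanishes at a ∈ {-1}; Q'(b) = 4b + 12 vanishes at b ∈ {-3}.
Local minima of P (where P''>0): P(-1)=-1. Local minima of Q: Q(-3)=-18.
So the global minimum of J is P(-1) + Q(-3) − 6 = -1 − 18 − 6 = -25, attained at (-1, -3).

-25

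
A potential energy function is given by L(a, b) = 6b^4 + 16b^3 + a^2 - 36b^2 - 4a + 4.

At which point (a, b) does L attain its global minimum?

L(a,b) separates as P(a) + Q(b) + 4, so its minimum is min P + min Q + 4.
P'(a) = 2a - 4 vanishes at a ∈ {2}; Q'(b) = 24b(b - 1)(b + 3) vanishes at b ∈ {-3, 0, 1}.
Local minima of P (where P''>0): P(2)=-4. Local minima of Q: Q(-3)=-270, Q(1)=-14.
So the global minimum of L is P(2) + Q(-3) + 4 = -4 − 270 + 4 = -270, attained at (2, -3).

(2, -3)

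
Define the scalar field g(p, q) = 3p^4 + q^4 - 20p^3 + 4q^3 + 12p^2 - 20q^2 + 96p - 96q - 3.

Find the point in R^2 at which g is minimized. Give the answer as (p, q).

(-1, 3)

g(p,q) separates as A(p) + B(q) − 3, so its minimum is min A + min B − 3.
A'(p) = 12(p - 4)(p - 2)(p + 1) vanishes at p ∈ {-1, 2, 4}; B'(q) = 4(q - 3)(q + 2)(q + 4) vanishes at q ∈ {-4, -2, 3}.
Local minima of A (where A''>0): A(-1)=-61, A(4)=64. Local minima of B: B(-4)=64, B(3)=-279.
So the global minimum of g is A(-1) + B(3) − 3 = -61 − 279 − 3 = -343, attained at (-1, 3).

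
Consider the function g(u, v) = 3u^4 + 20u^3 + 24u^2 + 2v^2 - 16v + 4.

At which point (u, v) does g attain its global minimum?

(-4, 4)

g(u,v) separates as P(u) + Q(v) + 4, so its minimum is min P + min Q + 4.
P'(u) = 12u(u + 1)(u + 4) vanishes at u ∈ {-4, -1, 0}; Q'(v) = 4v - 16 vanishes at v ∈ {4}.
Local minima of P (where P''>0): P(-4)=-128, P(0)=0. Local minima of Q: Q(4)=-32.
So the global minimum of g is P(-4) + Q(4) + 4 = -128 − 32 + 4 = -156, attained at (-4, 4).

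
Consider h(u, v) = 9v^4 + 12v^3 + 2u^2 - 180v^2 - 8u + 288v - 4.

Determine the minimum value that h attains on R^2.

-2508

h(u,v) separates as P(u) + Q(v) − 4, so its minimum is min P + min Q − 4.
P'(u) = 4u - 8 vanishes at u ∈ {2}; Q'(v) = 36(v - 2)(v - 1)(v + 4) vanishes at v ∈ {-4, 1, 2}.
Local minima of P (where P''>0): P(2)=-8. Local minima of Q: Q(-4)=-2496, Q(2)=96.
So the global minimum of h is P(2) + Q(-4) − 4 = -8 − 2496 − 4 = -2508, attained at (2, -4).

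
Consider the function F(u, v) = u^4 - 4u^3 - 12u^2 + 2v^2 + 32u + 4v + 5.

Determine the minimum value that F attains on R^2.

-61

F(u,v) separates as P(u) + Q(v) + 5, so its minimum is min P + min Q + 5.
P'(u) = 4(u - 4)(u - 1)(u + 2) vanishes at u ∈ {-2, 1, 4}; Q'(v) = 4v + 4 vanishes at v ∈ {-1}.
Local minima of P (where P''>0): P(-2)=-64, P(4)=-64. Local minima of Q: Q(-1)=-2.
So the global minimum of F is P(-2) + Q(-1) + 5 = -64 − 2 + 5 = -61, attained at (-2, -1).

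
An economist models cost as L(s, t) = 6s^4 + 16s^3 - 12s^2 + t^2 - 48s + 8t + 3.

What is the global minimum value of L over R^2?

L(s,t) separates as P(s) + Q(t) + 3, so its minimum is min P + min Q + 3.
P'(s) = 24(s - 1)(s + 1)(s + 2) vanishes at s ∈ {-2, -1, 1}; Q'(t) = 2(t + 4) vanishes at t ∈ {-4}.
Local minima of P (where P''>0): P(-2)=16, P(1)=-38. Local minima of Q: Q(-4)=-16.
So the global minimum of L is P(1) + Q(-4) + 3 = -38 − 16 + 3 = -51, attained at (1, -4).

-51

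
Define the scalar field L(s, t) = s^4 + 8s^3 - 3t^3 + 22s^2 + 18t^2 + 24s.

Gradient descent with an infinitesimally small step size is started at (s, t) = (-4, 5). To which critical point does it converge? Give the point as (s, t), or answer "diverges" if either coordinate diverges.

diverges

L is separable, so gradient descent decouples: s follows -∂L/∂s, t follows -∂L/∂t.
∂L/∂s = 4(s + 1)(s + 2)(s + 3); at s=-4 this is -24, so s increases.
∂L/∂t = -9t(t - 4); at t=5 this is -45, so t increases.
The t-coordinate has no critical point in that direction and runs off to infinity.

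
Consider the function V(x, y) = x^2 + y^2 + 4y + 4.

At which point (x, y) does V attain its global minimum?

V(x,y) separates as P(x) + Q(y) + 4, so its minimum is min P + min Q + 4.
P'(x) = 2x vanishes at x ∈ {0}; Q'(y) = 2y + 4 vanishes at y ∈ {-2}.
Local minima of P (where P''>0): P(0)=0. Local minima of Q: Q(-2)=-4.
So the global minimum of V is P(0) + Q(-2) + 4 = 0 − 4 + 4 = 0, attained at (0, -2).

(0, -2)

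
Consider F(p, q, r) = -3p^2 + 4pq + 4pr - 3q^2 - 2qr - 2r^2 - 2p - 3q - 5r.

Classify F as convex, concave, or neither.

F is quadratic, so its Hessian is the constant matrix H = [[-6, 4, 4], [4, -6, -2], [4, -2, -4]].
Leading principal minors: -6, 20, -24.
Signs alternate −, +, − ⇒ H ≺ 0 ⇒ concave.

concave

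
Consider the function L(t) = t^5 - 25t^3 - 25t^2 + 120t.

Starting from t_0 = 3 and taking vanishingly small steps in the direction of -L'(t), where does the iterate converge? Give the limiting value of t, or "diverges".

4

L'(t) = 5(t - 4)(t - 1)(t + 2)(t + 3), so L'(3) = -300.
Gradient descent moves in the -L' direction, i.e. t is increasing.
The nearest critical point in that direction is t = 4, where L'' = 630 > 0 (a local minimum). The iterate converges there.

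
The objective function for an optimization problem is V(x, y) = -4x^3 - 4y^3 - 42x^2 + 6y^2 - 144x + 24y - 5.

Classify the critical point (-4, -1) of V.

local minimum

The mixed partial ∂²V/∂x∂y is 0, so the Hessian at any point is diag(V_xx, V_yy) = diag(-12(2x + 7), 12(-2y + 1)).
At (-4, -1): H = diag(12, 36).
Both eigenvalues are positive, so H is positive definite: a local minimum.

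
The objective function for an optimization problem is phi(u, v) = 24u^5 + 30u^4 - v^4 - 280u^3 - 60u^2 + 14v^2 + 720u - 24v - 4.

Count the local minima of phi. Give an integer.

2

phi separates as a function of u plus a function of v, so ∇phi=0 decouples.
∂phi/∂u = 120(u - 2)(u - 1)(u + 1)(u + 3) = 0 at u ∈ {-3, -1, 1, 2}; ∂phi/∂v = -4(v - 2)(v - 1)(v + 3) = 0 at v ∈ {-3, 1, 2}.
The Hessian is diagonal: diag(phi_uu, phi_vv). Second derivatives: phi_uu(-3)=-4800, phi_uu(-1)=1440, phi_uu(1)=-960, phi_uu(2)=1800; phi_vv(-3)=-80, phi_vv(1)=16, phi_vv(2)=-20.
Local minima occur where both diagonal entries positive: (-1, 1), (2, 1). Count: 2.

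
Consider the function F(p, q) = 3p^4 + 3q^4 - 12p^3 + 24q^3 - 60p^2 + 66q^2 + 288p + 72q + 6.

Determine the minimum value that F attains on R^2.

F(p,q) separates as A(p) + B(q) + 6, so its minimum is min A + min B + 6.
A'(p) = 12(p - 4)(p - 2)(p + 3) vanishes at p ∈ {-3, 2, 4}; B'(q) = 12(q + 1)(q + 2)(q + 3) vanishes at q ∈ {-3, -2, -1}.
Local minima of A (where A''>0): A(-3)=-837, A(4)=192. Local minima of B: B(-3)=-27, B(-1)=-27.
So the global minimum of F is A(-3) + B(-3) + 6 = -837 − 27 + 6 = -858, attained at (-3, -3).

-858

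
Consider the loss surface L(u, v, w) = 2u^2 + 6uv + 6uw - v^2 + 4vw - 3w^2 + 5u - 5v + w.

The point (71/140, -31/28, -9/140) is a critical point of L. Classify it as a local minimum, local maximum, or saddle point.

saddle point

The Hessian is constant: H = [[4, 6, 6], [6, -2, 4], [6, 4, -6]].
Leading principal minors: Δ₁ = 4, Δ₂ = -44, Δ₃ = 560.
The minors fit neither the all-positive nor the alternating-sign pattern, so H is indefinite: a saddle point.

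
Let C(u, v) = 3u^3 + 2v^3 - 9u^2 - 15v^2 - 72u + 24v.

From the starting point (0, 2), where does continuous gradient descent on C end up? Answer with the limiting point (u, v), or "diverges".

(4, 4)

C is separable, so gradient descent decouples: u follows -∂C/∂u, v follows -∂C/∂v.
∂C/∂u = 9(u - 4)(u + 2); at u=0 this is -72, so u increases.
∂C/∂v = 6(v - 4)(v - 1); at v=2 this is -12, so v increases.
u converges to its nearest critical value 4 (a local min of the u-part); v converges to 4. The iterate converges to (4, 4).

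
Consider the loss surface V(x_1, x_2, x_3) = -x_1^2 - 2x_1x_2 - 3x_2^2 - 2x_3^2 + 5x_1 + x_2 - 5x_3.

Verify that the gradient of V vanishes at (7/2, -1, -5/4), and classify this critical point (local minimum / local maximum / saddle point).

∇V = (-2x_1 - 2x_2 + 5, -2x_1 - 6x_2 + 1, -4x_3 - 5); substituting (7/2, -1, -5/4) gives ∇V = (0, 0, 0), so (7/2, -1, -5/4) is indeed a critical point.
The Hessian is constant: H = [[-2, -2, 0], [-2, -6, 0], [0, 0, -4]].
Leading principal minors: Δ₁ = -2, Δ₂ = 8, Δ₃ = -32.
The minors alternate sign starting negative (−, +, −), so H is negative definite: a local maximum.

local maximum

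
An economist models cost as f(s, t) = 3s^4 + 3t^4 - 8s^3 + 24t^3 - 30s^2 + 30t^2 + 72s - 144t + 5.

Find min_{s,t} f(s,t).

-234

f(s,t) separates as P(s) + Q(t) + 5, so its minimum is min P + min Q + 5.
P'(s) = 12(s - 3)(s - 1)(s + 2) vanishes at s ∈ {-2, 1, 3}; Q'(t) = 12(t - 1)(t + 3)(t + 4) vanishes at t ∈ {-4, -3, 1}.
Local minima of P (where P''>0): P(-2)=-152, P(3)=-27. Local minima of Q: Q(-4)=288, Q(1)=-87.
So the global minimum of f is P(-2) + Q(1) + 5 = -152 − 87 + 5 = -234, attained at (-2, 1).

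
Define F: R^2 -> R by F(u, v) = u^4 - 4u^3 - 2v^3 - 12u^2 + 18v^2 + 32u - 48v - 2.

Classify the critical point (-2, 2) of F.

The mixed partial ∂²F/∂u∂v is 0, so the Hessian at any point is diag(F_uu, F_vv) = diag(12(u^2 - 2u - 2), 12(-v + 3)).
At (-2, 2): H = diag(72, 12).
Both eigenvalues are positive, so H is positive definite: a local minimum.

local minimum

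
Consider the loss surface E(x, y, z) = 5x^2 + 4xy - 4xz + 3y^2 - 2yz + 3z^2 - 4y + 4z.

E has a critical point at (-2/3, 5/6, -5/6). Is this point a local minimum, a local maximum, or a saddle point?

The Hessian is constant: H = [[10, 4, -4], [4, 6, -2], [-4, -2, 6]].
Leading principal minors: Δ₁ = 10, Δ₂ = 44, Δ₃ = 192.
All leading minors are positive, so H is positive definite: a local minimum.

local minimum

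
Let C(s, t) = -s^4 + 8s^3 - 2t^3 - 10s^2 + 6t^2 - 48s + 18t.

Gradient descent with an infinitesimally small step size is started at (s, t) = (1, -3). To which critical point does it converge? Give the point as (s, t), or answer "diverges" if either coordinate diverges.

C is separable, so gradient descent decouples: s follows -∂C/∂s, t follows -∂C/∂t.
∂C/∂s = -4(s - 4)(s - 3)(s + 1); at s=1 this is -48, so s increases.
∂C/∂t = -6(t - 3)(t + 1); at t=-3 this is -72, so t increases.
s converges to its nearest critical value 3 (a local min of the s-part); t converges to -1. The iterate converges to (3, -1).

(3, -1)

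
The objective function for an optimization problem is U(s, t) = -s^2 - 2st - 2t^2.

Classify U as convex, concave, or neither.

U is quadratic, so its Hessian is the constant matrix H = [[-2, -2], [-2, -4]].
det(H) = 4, tr(H) = -6.
det(H) > 0 and tr(H) < 0, so H is negative definite everywhere: concave.

concave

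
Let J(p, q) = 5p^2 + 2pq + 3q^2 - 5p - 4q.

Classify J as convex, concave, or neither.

J is quadratic, so its Hessian is the constant matrix H = [[10, 2], [2, 6]].
det(H) = 56, tr(H) = 16.
det(H) > 0 and tr(H) > 0, so H is positive definite everywhere: convex.

convex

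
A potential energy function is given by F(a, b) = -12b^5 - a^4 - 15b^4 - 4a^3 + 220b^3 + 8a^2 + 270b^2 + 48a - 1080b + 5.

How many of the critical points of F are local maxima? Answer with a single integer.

4

F separates as a function of a plus a function of b, so ∇F=0 decouples.
∂F/∂a = -4(a - 2)(a + 2)(a + 3) = 0 at a ∈ {-3, -2, 2}; ∂F/∂b = -60(b - 3)(b - 1)(b + 2)(b + 3) = 0 at b ∈ {-3, -2, 1, 3}.
The Hessian is diagonal: diag(F_aa, F_bb). Second derivatives: F_aa(-3)=-20, F_aa(-2)=16, F_aa(2)=-80; F_bb(-3)=1440, F_bb(-2)=-900, F_bb(1)=1440, F_bb(3)=-3600.
Local maxima occur where both diagonal entries negative: (-3, -2), (-3, 3), (2, -2), (2, 3). Count: 4.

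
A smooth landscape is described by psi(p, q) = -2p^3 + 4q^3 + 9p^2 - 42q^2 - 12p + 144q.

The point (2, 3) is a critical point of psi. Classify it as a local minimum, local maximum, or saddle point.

The mixed partial ∂²psi/∂p∂q is 0, so the Hessian at any point is diag(psi_pp, psi_qq) = diag(6(-2p + 3), 12(2q - 7)).
At (2, 3): H = diag(-6, -12).
Both eigenvalues are negative, so H is negative definite: a local maximum.

local maximum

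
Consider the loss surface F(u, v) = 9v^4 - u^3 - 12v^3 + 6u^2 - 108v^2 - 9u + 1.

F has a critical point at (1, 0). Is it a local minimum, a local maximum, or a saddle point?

saddle point

The mixed partial ∂²F/∂u∂v is 0, so the Hessian at any point is diag(F_uu, F_vv) = diag(6(-u + 2), 36(3v^2 - 2v - 6)).
At (1, 0): H = diag(6, -216).
The eigenvalues have opposite signs, so H is indefinite: a saddle point.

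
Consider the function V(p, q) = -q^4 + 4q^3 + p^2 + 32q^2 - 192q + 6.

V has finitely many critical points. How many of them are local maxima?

V separates as a function of p plus a function of q, so ∇V=0 decouples.
∂V/∂p = 2p = 0 at p ∈ {0}; ∂V/∂q = -4(q - 4)(q - 3)(q + 4) = 0 at q ∈ {-4, 3, 4}.
The Hessian is diagonal: diag(V_pp, V_qq). Second derivatives: V_pp(0)=2; V_qq(-4)=-224, V_qq(3)=28, V_qq(4)=-32.
Local maxima occur where both diagonal entries negative: none. Count: 0.

0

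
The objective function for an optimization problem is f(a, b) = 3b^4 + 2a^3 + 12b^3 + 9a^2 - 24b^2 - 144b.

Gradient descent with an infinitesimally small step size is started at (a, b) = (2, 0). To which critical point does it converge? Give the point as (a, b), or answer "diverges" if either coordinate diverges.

f is separable, so gradient descent decouples: a follows -∂f/∂a, b follows -∂f/∂b.
∂f/∂a = 6a(a + 3); at a=2 this is 60, so a decreases.
∂f/∂b = 12(b - 2)(b + 2)(b + 3); at b=0 this is -144, so b increases.
a converges to its nearest critical value 0 (a local min of the a-part); b converges to 2. The iterate converges to (0, 2).

(0, 2)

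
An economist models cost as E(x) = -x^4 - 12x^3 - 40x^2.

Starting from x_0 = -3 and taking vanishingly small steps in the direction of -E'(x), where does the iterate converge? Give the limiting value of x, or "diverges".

-4

E'(x) = -4x(x + 4)(x + 5), so E'(-3) = 24.
Gradient descent moves in the -E' direction, i.e. x is decreasing.
The nearest critical point in that direction is x = -4, where E'' = 16 > 0 (a local minimum). The iterate converges there.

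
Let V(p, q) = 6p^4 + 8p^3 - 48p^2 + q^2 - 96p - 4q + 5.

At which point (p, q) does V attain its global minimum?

(2, 2)

V(p,q) separates as A(p) + B(q) + 5, so its minimum is min A + min B + 5.
A'(p) = 24(p - 2)(p + 1)(p + 2) vanishes at p ∈ {-2, -1, 2}; B'(q) = 2q - 4 vanishes at q ∈ {2}.
Local minima of A (where A''>0): A(-2)=32, A(2)=-224. Local minima of B: B(2)=-4.
So the global minimum of V is A(2) + B(2) + 5 = -224 − 4 + 5 = -223, attained at (2, 2).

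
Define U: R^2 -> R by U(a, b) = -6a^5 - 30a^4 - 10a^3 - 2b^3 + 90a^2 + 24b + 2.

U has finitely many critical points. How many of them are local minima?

2

U separates as a function of a plus a function of b, so ∇U=0 decouples.
∂U/∂a = -30a(a - 1)(a + 2)(a + 3) = 0 at a ∈ {-3, -2, 0, 1}; ∂U/∂b = -6(b - 2)(b + 2) = 0 at b ∈ {-2, 2}.
The Hessian is diagonal: diag(U_aa, U_bb). Second derivatives: U_aa(-3)=360, U_aa(-2)=-180, U_aa(0)=180, U_aa(1)=-360; U_bb(-2)=24, U_bb(2)=-24.
Local minima occur where both diagonal entries positive: (-3, -2), (0, -2). Count: 2.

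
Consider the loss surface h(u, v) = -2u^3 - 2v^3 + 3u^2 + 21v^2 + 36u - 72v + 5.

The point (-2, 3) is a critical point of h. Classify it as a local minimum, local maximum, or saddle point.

local minimum

The mixed partial ∂²h/∂u∂v is 0, so the Hessian at any point is diag(h_uu, h_vv) = diag(6(-2u + 1), 6(-2v + 7)).
At (-2, 3): H = diag(30, 6).
Both eigenvalues are positive, so H is positive definite: a local minimum.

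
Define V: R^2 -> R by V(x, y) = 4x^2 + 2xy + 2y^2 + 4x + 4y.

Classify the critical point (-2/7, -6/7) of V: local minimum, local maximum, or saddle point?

local minimum

The Hessian of V is constant: H = [[8, 2], [2, 4]].
det(H) = 8·4 − 2² = 28.
det(H) > 0 and tr(H) = 12 > 0, so H is positive definite and the point is a local minimum.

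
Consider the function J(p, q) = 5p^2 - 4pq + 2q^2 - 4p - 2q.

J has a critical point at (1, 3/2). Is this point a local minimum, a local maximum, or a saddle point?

The Hessian of J is constant: H = [[10, -4], [-4, 4]].
det(H) = 10·4 − (-4)² = 24.
det(H) > 0 and tr(H) = 14 > 0, so H is positive definite and the point is a local minimum.

local minimum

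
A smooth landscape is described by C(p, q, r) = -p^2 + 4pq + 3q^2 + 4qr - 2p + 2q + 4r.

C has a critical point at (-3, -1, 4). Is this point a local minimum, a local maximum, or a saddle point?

The Hessian is constant: H = [[-2, 4, 0], [4, 6, 4], [0, 4, 0]].
Leading principal minors: Δ₁ = -2, Δ₂ = -28, Δ₃ = 32.
The minors fit neither the all-positive nor the alternating-sign pattern, so H is indefinite: a saddle point.

saddle point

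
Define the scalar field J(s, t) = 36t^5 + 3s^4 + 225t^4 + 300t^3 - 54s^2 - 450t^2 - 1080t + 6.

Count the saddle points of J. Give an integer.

J separates as a function of s plus a function of t, so ∇J=0 decouples.
∂J/∂s = 12s(s - 3)(s + 3) = 0 at s ∈ {-3, 0, 3}; ∂J/∂t = 180(t - 1)(t + 1)(t + 2)(t + 3) = 0 at t ∈ {-3, -2, -1, 1}.
The Hessian is diagonal: diag(J_ss, J_tt). Second derivatives: J_ss(-3)=216, J_ss(0)=-108, J_ss(3)=216; J_tt(-3)=-1440, J_tt(-2)=540, J_tt(-1)=-720, J_tt(1)=4320.
Saddle points occur where the two diagonal entries have opposite signs: (-3, -3), (-3, -1), (0, -2), (0, 1), (3, -3), (3, -1). Count: 6.

6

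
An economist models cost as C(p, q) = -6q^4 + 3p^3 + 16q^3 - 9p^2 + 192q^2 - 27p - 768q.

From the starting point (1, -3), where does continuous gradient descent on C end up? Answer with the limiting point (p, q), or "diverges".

(3, 2)

C is separable, so gradient descent decouples: p follows -∂C/∂p, q follows -∂C/∂q.
∂C/∂p = 9(p - 3)(p + 1); at p=1 this is -36, so p increases.
∂C/∂q = -24(q - 4)(q - 2)(q + 4); at q=-3 this is -840, so q increases.
p converges to its nearest critical value 3 (a local min of the p-part); q converges to 2. The iterate converges to (3, 2).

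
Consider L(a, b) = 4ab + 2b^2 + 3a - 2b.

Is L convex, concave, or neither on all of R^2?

L is quadratic, so its Hessian is the constant matrix H = [[0, 4], [4, 4]].
det(H) = -16, tr(H) = 4.
det(H) < 0, so H is indefinite: neither convex nor concave.

neither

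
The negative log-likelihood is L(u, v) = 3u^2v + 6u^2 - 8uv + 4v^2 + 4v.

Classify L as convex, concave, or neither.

neither

The term 3u^2v is cubic, so the Hessian is not constant.
∂²L/∂u² = 6v + 12, which takes both signs as v varies (negative for sufficiently negative v). A diagonal entry of the Hessian changing sign means the Hessian is neither positive- nor negative-semidefinite on all of R^2.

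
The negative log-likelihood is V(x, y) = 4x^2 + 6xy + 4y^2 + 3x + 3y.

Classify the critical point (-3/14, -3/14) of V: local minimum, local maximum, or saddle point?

local minimum

The Hessian of V is constant: H = [[8, 6], [6, 8]].
det(H) = 8·8 − 6² = 28.
det(H) > 0 and tr(H) = 16 > 0, so H is positive definite and the point is a local minimum.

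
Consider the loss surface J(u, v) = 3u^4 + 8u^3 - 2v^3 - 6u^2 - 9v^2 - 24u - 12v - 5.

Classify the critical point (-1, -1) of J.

local maximum

The mixed partial ∂²J/∂u∂v is 0, so the Hessian at any point is diag(J_uu, J_vv) = diag(12(3u^2 + 4u - 1), -6(2v + 3)).
At (-1, -1): H = diag(-24, -6).
Both eigenvalues are negative, so H is negative definite: a local maximum.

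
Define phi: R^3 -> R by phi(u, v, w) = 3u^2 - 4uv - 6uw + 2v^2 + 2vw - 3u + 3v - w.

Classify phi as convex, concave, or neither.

neither

phi is quadratic, so its Hessian is the constant matrix H = [[6, -4, -6], [-4, 4, 2], [-6, 2, 0]].
Leading principal minors: 6, 8, -72.
Neither pattern holds ⇒ H is indefinite ⇒ neither convex nor concave.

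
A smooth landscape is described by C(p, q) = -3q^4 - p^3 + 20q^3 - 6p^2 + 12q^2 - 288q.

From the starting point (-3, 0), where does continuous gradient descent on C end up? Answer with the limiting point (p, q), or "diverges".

(-4, 3)

C is separable, so gradient descent decouples: p follows -∂C/∂p, q follows -∂C/∂q.
∂C/∂p = -3p(p + 4); at p=-3 this is 9, so p decreases.
∂C/∂q = -12(q - 4)(q - 3)(q + 2); at q=0 this is -288, so q increases.
p converges to its nearest critical value -4 (a local min of the p-part); q converges to 3. The iterate converges to (-4, 3).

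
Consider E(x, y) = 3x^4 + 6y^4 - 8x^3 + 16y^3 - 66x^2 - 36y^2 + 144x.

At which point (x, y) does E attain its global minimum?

E(x,y) separates as P(x) + Q(y), so its minimum is min P + min Q.
P'(x) = 12(x - 4)(x - 1)(x + 3) vanishes at x ∈ {-3, 1, 4}; Q'(y) = 24y(y - 1)(y + 3) vanishes at y ∈ {-3, 0, 1}.
Local minima of P (where P''>0): P(-3)=-567, P(4)=-224. Local minima of Q: Q(-3)=-270, Q(1)=-14.
So the global minimum of E is P(-3) + Q(-3) = -567 − 270 = -837, attained at (-3, -3).

(-3, -3)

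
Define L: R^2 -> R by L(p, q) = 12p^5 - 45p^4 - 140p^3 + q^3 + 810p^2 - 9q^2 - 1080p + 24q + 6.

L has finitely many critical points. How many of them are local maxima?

L separates as a function of p plus a function of q, so ∇L=0 decouples.
∂L/∂p = 60(p - 3)(p - 2)(p - 1)(p + 3) = 0 at p ∈ {-3, 1, 2, 3}; ∂L/∂q = 3(q - 4)(q - 2) = 0 at q ∈ {2, 4}.
The Hessian is diagonal: diag(L_pp, L_qq). Second derivatives: L_pp(-3)=-7200, L_pp(1)=480, L_pp(2)=-300, L_pp(3)=720; L_qq(2)=-6, L_qq(4)=6.
Local maxima occur where both diagonal entries negative: (-3, 2), (2, 2). Count: 2.

2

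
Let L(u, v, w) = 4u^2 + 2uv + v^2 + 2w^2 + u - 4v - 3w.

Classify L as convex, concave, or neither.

convex

L is quadratic, so its Hessian is the constant matrix H = [[8, 2, 0], [2, 2, 0], [0, 0, 4]].
Leading principal minors: 8, 12, 48.
All positive ⇒ H ≻ 0 ⇒ convex.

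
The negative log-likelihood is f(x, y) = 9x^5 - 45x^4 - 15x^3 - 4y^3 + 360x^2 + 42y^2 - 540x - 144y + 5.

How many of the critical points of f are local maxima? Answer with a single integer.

2

f separates as a function of x plus a function of y, so ∇f=0 decouples.
∂f/∂x = 45(x - 3)(x - 2)(x - 1)(x + 2) = 0 at x ∈ {-2, 1, 2, 3}; ∂f/∂y = -12(y - 4)(y - 3) = 0 at y ∈ {3, 4}.
The Hessian is diagonal: diag(f_xx, f_yy). Second derivatives: f_xx(-2)=-2700, f_xx(1)=270, f_xx(2)=-180, f_xx(3)=450; f_yy(3)=12, f_yy(4)=-12.
Local maxima occur where both diagonal entries negative: (-2, 4), (2, 4). Count: 2.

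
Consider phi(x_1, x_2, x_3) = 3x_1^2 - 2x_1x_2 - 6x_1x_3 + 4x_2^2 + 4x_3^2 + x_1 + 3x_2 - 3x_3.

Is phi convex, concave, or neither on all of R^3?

convex

phi is quadratic, so its Hessian is the constant matrix H = [[6, -2, -6], [-2, 8, 0], [-6, 0, 8]].
Leading principal minors: 6, 44, 64.
All positive ⇒ H ≻ 0 ⇒ convex.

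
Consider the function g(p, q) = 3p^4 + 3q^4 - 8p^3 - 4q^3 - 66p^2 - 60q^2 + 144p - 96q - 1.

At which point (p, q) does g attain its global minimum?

g(p,q) separates as A(p) + B(q) − 1, so its minimum is min A + min B − 1.
A'(p) = 12(p - 4)(p - 1)(p + 3) vanishes at p ∈ {-3, 1, 4}; B'(q) = 12(q - 4)(q + 1)(q + 2) vanishes at q ∈ {-2, -1, 4}.
Local minima of A (where A''>0): A(-3)=-567, A(4)=-224. Local minima of B: B(-2)=32, B(4)=-832.
So the global minimum of g is A(-3) + B(4) − 1 = -567 − 832 − 1 = -1400, attained at (-3, 4).

(-3, 4)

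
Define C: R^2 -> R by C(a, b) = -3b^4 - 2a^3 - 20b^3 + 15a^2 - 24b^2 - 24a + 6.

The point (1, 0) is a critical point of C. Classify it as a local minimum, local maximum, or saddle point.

saddle point

The mixed partial ∂²C/∂a∂b is 0, so the Hessian at any point is diag(C_aa, C_bb) = diag(6(-2a + 5), -12(3b^2 + 10b + 4)).
At (1, 0): H = diag(18, -48).
The eigenvalues have opposite signs, so H is indefinite: a saddle point.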